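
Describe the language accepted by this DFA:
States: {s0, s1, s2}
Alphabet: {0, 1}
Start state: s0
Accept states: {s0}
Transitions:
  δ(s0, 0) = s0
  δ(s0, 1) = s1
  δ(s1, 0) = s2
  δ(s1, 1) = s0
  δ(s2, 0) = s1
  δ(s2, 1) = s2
Testing a few strings:
  '0100' → reject
  '111' → reject
  '10' → reject
  '1' → reject
State roles: s0=value ≡ 0 (mod 3); s1=value ≡ 1 (mod 3); s2=value ≡ 2 (mod 3)
All binary strings representing a multiple of 3 (read in base 2; leading zeros allowed and ε counts as 0)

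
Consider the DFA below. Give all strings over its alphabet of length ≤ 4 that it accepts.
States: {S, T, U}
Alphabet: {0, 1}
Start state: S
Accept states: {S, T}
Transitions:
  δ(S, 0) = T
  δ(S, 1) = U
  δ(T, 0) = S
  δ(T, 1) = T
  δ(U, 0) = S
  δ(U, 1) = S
ε, 0, 00, 01, 10, 11, 000, 010, 011, 100, 110, 0000, 0001, 0010, 0011, 0100, 0110, 0111, 1000, 1001, 1010, 1011, 1100, 1101, 1110, 1111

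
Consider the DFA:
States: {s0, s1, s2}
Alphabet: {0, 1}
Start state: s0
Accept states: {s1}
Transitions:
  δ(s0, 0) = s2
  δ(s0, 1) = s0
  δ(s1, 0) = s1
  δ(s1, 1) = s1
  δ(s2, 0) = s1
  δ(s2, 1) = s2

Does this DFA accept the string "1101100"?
Processing string "1101100":
  s0 --1--> s0
  s0 --1--> s0
  s0 --0--> s2
  s2 --1--> s2
  s2 --1--> s2
  s2 --0--> s1
  s1 --0--> s1
Final state: s1
Accept states: {s1}
Yes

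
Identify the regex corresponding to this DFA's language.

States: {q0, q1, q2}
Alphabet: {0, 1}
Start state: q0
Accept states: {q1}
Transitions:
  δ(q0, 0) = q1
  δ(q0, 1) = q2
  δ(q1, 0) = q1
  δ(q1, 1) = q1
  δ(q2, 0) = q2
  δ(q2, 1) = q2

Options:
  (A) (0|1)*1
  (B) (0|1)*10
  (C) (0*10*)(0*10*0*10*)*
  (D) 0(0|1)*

Check each option against the DFA on short strings; one disagreement eliminates an option:
  (A) (0|1)*1: on '0' the DFA goes q0 → q1 and accepts (q1 ∈ Accept), but the regex does not match it → eliminate
  (B) (0|1)*10: on '0' the DFA goes q0 → q1 and accepts (q1 ∈ Accept), but the regex does not match it → eliminate
  (C) (0*10*)(0*10*0*10*)*: on '0' the DFA goes q0 → q1 and accepts (q1 ∈ Accept), but the regex does not match it → eliminate
  (D) 0(0|1)*: agrees with the DFA on every string of length ≤ 6
Only (D) is consistent with the DFA.
(D) 0(0|1)*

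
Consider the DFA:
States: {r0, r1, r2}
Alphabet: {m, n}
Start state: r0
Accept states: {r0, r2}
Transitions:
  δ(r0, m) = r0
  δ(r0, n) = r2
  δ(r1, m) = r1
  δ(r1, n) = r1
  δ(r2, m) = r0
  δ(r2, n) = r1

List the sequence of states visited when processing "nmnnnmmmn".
read 'n': r0 → r2
  read 'm': r2 → r0
  read 'n': r0 → r2
  read 'n': r2 → r1
  read 'n': r1 → r1
  read 'm': r1 → r1
  read 'm': r1 → r1
  read 'm': r1 → r1
  read 'n': r1 → r1
r0 -> r2 -> r0 -> r2 -> r1 -> r1 -> r1 -> r1 -> r1 -> r1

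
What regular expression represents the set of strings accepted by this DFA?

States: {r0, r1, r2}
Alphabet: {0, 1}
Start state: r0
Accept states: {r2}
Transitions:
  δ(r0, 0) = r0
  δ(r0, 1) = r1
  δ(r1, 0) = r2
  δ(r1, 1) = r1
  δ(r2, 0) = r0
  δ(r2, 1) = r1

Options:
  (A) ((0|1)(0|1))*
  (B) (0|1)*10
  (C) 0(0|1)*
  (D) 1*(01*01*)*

Check each option against the DFA on short strings; one disagreement eliminates an option:
  (A) ((0|1)(0|1))*: on ε the DFA stays in r0 and rejects (r0 ∉ Accept), but the regex matches it → eliminate
  (B) (0|1)*10: agrees with the DFA on every string of length ≤ 6
  (C) 0(0|1)*: on '0' the DFA goes r0 → r0 and rejects (r0 ∉ Accept), but the regex matches it → eliminate
  (D) 1*(01*01*)*: on ε the DFA stays in r0 and rejects (r0 ∉ Accept), but the regex matches it → eliminate
Only (B) is consistent with the DFA.
(B) (0|1)*10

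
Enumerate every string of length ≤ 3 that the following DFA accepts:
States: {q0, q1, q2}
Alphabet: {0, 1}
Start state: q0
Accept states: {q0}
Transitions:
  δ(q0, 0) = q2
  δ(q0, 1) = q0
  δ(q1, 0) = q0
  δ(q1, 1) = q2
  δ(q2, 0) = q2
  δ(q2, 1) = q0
ε, 1, 01, 11, 001, 011, 101, 111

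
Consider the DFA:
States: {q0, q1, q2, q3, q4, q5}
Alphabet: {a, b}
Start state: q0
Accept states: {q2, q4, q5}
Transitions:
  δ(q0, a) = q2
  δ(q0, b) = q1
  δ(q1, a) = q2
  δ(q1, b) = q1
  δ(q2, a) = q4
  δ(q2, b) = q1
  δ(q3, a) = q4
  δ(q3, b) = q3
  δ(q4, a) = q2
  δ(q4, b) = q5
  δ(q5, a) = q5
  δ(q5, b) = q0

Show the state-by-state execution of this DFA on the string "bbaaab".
read 'b': q0 → q1
  read 'b': q1 → q1
  read 'a': q1 → q2
  read 'a': q2 → q4
  read 'a': q4 → q2
  read 'b': q2 → q1
q0 -> q1 -> q1 -> q2 -> q4 -> q2 -> q1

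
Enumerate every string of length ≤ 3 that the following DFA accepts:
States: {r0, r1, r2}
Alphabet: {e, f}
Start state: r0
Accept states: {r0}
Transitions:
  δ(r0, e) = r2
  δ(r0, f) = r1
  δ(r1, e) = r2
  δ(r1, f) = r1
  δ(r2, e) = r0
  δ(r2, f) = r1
ε, ee, fee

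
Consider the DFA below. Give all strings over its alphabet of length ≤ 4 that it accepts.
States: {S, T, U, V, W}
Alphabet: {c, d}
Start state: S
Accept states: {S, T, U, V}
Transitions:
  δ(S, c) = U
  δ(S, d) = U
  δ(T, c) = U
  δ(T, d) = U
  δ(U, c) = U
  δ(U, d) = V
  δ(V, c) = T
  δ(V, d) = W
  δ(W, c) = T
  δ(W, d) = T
ε, c, d, cc, cd, dc, dd, ccc, ccd, cdc, dcc, dcd, ddc, cccc, cccd, ccdc, cdcc, cdcd, cddc, cddd, dccc, dccd, dcdc, ddcc, ddcd, dddc, dddd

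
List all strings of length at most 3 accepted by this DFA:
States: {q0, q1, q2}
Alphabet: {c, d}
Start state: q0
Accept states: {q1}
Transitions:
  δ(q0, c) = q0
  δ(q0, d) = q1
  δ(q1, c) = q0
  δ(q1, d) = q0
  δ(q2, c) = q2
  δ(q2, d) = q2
d, cd, ccd, dcd, ddd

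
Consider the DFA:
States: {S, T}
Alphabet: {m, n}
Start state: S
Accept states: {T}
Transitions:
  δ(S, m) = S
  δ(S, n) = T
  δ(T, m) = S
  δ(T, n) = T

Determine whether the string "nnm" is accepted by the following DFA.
Processing string "nnm":
  S --n--> T
  T --n--> T
  T --m--> S
Final state: S
Accept states: {T}
No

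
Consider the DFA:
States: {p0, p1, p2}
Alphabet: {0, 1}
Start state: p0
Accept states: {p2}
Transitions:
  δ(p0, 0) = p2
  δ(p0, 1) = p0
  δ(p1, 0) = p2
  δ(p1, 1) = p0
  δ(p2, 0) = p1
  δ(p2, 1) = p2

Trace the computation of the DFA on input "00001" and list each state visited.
read '0': p0 → p2
  read '0': p2 → p1
  read '0': p1 → p2
  read '0': p2 → p1
  read '1': p1 → p0
p0 -> p2 -> p1 -> p2 -> p1 -> p0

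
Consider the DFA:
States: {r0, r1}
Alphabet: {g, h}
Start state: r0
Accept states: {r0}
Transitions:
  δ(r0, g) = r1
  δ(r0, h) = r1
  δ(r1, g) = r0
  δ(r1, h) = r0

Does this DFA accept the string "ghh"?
Processing string "ghh":
  r0 --g--> r1
  r1 --h--> r0
  r0 --h--> r1
Final state: r1
Accept states: {r0}
No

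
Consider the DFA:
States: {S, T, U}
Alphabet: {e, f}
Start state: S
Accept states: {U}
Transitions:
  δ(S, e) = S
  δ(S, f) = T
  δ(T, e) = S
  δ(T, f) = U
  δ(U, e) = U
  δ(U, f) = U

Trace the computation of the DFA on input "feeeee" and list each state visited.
read 'f': S → T
  read 'e': T → S
  read 'e': S → S
  read 'e': S → S
  read 'e': S → S
  read 'e': S → S
S -> T -> S -> S -> S -> S -> S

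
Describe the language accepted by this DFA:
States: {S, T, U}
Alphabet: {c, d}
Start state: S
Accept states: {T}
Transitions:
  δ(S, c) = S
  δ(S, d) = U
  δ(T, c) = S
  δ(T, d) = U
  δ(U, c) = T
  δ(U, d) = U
Testing a few strings:
  'cc' → reject
  'c' → reject
  'cddd' → reject
  'ddd' → reject
State roles: S=no suffix match; T=suffix is dc; U=one trailing d
All strings over {c,d} ending with dc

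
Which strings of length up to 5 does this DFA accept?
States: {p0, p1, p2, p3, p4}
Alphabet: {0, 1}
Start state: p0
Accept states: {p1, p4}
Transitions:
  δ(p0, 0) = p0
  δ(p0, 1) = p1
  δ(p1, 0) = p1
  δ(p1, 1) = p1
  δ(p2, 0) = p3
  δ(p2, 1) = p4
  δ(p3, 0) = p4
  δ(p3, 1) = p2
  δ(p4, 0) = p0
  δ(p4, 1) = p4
1, 01, 10, 11, 001, 010, 011, 100, 101, 110, 111, 0001, 0010, 0011, 0100, 0101, 0110, 0111, 1000, 1001, 1010, 1011, 1100, 1101, 1110, 1111, 00001, 00010, 00011, 00100, 00101, 00110, 00111, 01000, 01001, 01010, 01011, 01100, 01101, 01110, 01111, 10000, 10001, 10010, 10011, 10100, 10101, 10110, 10111, 11000, 11001, 11010, 11011, 11100, 11101, 11110, 11111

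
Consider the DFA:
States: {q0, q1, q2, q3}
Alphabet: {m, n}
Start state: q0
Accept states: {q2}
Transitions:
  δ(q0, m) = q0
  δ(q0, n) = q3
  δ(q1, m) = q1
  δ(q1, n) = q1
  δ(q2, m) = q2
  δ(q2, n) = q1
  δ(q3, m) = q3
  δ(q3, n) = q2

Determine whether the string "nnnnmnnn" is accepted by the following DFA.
Processing string "nnnnmnnn":
  q0 --n--> q3
  q3 --n--> q2
  q2 --n--> q1
  q1 --n--> q1
  q1 --m--> q1
  q1 --n--> q1
  q1 --n--> q1
  q1 --n--> q1
Final state: q1
Accept states: {q2}
No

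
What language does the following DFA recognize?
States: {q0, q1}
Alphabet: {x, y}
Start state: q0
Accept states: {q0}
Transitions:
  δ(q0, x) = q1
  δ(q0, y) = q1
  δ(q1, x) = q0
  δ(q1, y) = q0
Testing a few strings:
  'yx' → accept
  'x' → reject
  'xy' → accept
  'yy' → accept
State roles: q0=even length so far; q1=odd length so far
All strings over {x,y} of even length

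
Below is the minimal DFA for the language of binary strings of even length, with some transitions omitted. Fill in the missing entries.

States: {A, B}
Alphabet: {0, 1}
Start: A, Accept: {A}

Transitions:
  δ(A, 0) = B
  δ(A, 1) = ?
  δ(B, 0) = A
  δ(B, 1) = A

From the language and accept set, identify what each state tracks — A: even length so far; B: odd length so far.
Each missing δ(q, a) is the state matching the new tracked value after reading a.
δ(A, 1) = B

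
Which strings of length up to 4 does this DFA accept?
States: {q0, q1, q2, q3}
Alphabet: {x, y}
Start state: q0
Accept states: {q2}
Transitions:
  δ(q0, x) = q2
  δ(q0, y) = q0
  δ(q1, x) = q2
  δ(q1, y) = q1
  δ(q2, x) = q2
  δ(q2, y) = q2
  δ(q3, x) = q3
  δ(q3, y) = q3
x, xx, xy, yx, xxx, xxy, xyx, xyy, yxx, yxy, yyx, xxxx, xxxy, xxyx, xxyy, xyxx, xyxy, xyyx, xyyy, yxxx, yxxy, yxyx, yxyy, yyxx, yyxy, yyyx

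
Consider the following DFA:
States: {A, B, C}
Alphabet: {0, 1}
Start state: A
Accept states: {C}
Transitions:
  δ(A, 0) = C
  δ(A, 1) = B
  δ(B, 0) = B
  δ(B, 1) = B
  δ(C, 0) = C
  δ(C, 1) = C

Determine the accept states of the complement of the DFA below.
Complement accept states = All states \ Original accept states
= {A, B, C} \ {C}
{A, B}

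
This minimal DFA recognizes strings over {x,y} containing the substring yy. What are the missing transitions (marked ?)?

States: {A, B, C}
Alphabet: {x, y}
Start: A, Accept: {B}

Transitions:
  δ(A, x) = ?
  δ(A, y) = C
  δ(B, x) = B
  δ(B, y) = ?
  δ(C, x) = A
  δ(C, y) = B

From the language and accept set, identify what each state tracks — A: no progress toward yy; B: substring yy seen; C: one trailing y.
Each missing δ(q, a) is the state matching the new tracked value after reading a.
δ(A, x) = A; δ(B, y) = B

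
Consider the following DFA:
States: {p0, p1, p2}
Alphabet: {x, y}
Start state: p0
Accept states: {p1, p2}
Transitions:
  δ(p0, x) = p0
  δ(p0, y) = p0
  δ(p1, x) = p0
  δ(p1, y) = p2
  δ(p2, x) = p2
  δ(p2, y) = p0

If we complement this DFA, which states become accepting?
Complement accept states = All states \ Original accept states
= {p0, p1, p2} \ {p1, p2}
{p0}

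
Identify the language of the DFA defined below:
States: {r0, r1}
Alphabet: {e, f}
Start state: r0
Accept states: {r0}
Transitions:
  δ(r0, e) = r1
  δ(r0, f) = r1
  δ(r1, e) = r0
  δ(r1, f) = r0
Testing a few strings:
  'ef' → accept
  'f' → reject
  'ff' → accept
  'fe' → accept
State roles: r0=even length so far; r1=odd length so far
All strings over {e,f} of even length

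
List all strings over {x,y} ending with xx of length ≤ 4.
xx, xxx, yxx, xxxx, xyxx, yxxx, yyxx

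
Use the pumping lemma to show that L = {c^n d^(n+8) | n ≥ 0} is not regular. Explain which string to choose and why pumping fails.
Assume L is regular with pumping length p. Idea: pumping the c-block breaks the fixed offset of 8.
Choose s = c^p d^(p+8) ∈ L. By the pumping lemma, s = xyz with |xy| ≤ p, |y| > 0, so y = c^k with k ≥ 1. Then xy²z = c^(p+k) d^(p+8). For this to be in L we would need p+8 = (p+k)+8, i.e. k = 0, contradicting k ≥ 1. So xy²z ∉ L.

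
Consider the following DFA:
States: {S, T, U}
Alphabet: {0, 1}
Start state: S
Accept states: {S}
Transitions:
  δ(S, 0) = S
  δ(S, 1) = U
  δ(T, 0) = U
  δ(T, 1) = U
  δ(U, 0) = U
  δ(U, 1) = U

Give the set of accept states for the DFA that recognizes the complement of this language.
Complement accept states = All states \ Original accept states
= {S, T, U} \ {S}
{T, U}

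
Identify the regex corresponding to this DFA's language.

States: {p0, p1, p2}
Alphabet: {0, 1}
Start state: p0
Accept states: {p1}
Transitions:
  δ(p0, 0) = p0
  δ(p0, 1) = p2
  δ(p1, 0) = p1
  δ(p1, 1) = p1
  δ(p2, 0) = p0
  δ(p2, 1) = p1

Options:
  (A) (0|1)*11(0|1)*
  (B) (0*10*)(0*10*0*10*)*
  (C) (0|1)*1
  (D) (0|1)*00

Check each option against the DFA on short strings; one disagreement eliminates an option:
  (A) (0|1)*11(0|1)*: agrees with the DFA on every string of length ≤ 6
  (B) (0*10*)(0*10*0*10*)*: on '1' the DFA goes p0 → p2 and rejects (p2 ∉ Accept), but the regex matches it → eliminate
  (C) (0|1)*1: on '1' the DFA goes p0 → p2 and rejects (p2 ∉ Accept), but the regex matches it → eliminate
  (D) (0|1)*00: on '00' the DFA goes p0 → p0 → p0 and rejects (p0 ∉ Accept), but the regex matches it → eliminate
Only (A) is consistent with the DFA.
(A) (0|1)*11(0|1)*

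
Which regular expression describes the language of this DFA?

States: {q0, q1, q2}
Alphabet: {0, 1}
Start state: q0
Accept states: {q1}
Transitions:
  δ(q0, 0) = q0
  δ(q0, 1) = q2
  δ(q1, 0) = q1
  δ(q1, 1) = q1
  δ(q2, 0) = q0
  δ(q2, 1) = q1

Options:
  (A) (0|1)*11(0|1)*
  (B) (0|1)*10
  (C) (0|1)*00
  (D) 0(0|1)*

Check each option against the DFA on short strings; one disagreement eliminates an option:
  (A) (0|1)*11(0|1)*: agrees with the DFA on every string of length ≤ 6
  (B) (0|1)*10: on '10' the DFA goes q0 → q2 → q0 and rejects (q0 ∉ Accept), but the regex matches it → eliminate
  (C) (0|1)*00: on '00' the DFA goes q0 → q0 → q0 and rejects (q0 ∉ Accept), but the regex matches it → eliminate
  (D) 0(0|1)*: on '0' the DFA goes q0 → q0 and rejects (q0 ∉ Accept), but the regex matches it → eliminate
Only (A) is consistent with the DFA.
(A) (0|1)*11(0|1)*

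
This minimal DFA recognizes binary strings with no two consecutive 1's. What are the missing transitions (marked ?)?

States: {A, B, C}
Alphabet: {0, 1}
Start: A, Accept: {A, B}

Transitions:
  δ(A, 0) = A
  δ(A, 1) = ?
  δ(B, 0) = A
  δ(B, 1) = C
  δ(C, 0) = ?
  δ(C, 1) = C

From the language and accept set, identify what each state tracks — A: last symbol not 1 (ok); B: last symbol 1 (ok); C: saw 11 (dead).
Each missing δ(q, a) is the state matching the new tracked value after reading a.
δ(A, 1) = B; δ(C, 0) = C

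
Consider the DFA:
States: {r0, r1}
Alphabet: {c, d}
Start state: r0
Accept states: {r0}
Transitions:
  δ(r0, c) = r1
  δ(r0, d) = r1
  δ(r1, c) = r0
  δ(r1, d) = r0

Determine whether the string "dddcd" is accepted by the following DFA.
Processing string "dddcd":
  r0 --d--> r1
  r1 --d--> r0
  r0 --d--> r1
  r1 --c--> r0
  r0 --d--> r1
Final state: r1
Accept states: {r0}
No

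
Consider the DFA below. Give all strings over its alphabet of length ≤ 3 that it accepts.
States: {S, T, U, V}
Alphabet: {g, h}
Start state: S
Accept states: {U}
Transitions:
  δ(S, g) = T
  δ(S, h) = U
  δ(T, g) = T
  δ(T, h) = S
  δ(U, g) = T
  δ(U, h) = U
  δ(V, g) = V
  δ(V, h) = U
h, hh, ghh, hhh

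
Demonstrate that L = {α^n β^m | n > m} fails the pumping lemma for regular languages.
Assume L is regular with pumping length p. Idea: pumping down the α-block drops the α-count to at most the β-count.
Choose s = α^(p+1) β^p ∈ L (|s| = 2p+1 ≥ p). By the pumping lemma, s = xyz with |xy| ≤ p, |y| > 0, so y = α^k with k ≥ 1. Take i = 0: xz = α^(p+1−k) β^p. Since k ≥ 1, p+1−k ≤ p, so the number of α's is no longer strictly greater than the number of β's, hence xz ∉ L.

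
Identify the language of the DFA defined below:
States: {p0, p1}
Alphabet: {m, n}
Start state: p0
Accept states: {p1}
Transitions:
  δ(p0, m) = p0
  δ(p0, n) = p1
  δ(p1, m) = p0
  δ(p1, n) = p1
Testing a few strings:
  'm' → reject
  'nnm' → reject
  'mn' → accept
  'mmn' → accept
State roles: p0=last symbol not n; p1=last symbol is n
All strings over {m,n} ending with n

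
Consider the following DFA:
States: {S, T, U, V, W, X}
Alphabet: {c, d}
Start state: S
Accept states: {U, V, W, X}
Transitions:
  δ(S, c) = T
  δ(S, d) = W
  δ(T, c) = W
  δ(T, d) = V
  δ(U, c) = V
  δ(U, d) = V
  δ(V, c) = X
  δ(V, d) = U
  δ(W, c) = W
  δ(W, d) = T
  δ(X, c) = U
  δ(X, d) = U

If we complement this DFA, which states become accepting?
Complement accept states = All states \ Original accept states
= {S, T, U, V, W, X} \ {U, V, W, X}
{S, T}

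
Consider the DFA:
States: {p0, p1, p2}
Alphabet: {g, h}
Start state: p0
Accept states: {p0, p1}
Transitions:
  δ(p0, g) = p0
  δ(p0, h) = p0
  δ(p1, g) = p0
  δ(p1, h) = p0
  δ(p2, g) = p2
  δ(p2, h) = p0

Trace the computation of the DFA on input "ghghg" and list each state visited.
read 'g': p0 → p0
  read 'h': p0 → p0
  read 'g': p0 → p0
  read 'h': p0 → p0
  read 'g': p0 → p0
p0 -> p0 -> p0 -> p0 -> p0 -> p0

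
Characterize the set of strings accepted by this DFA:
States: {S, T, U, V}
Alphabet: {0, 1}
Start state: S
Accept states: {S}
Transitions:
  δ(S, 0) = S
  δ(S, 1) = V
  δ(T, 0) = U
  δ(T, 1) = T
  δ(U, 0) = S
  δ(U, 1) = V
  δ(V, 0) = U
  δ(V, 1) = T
Testing a few strings:
  '1010' → reject
  '1' → reject
  '0010' → reject
  '01' → reject
State roles: S=value ≡ 0 (mod 4); T=value ≡ 3 (mod 4); U=value ≡ 2 (mod 4); V=value ≡ 1 (mod 4)
All binary strings representing a multiple of 4 (read in base 2; leading zeros allowed and ε counts as 0)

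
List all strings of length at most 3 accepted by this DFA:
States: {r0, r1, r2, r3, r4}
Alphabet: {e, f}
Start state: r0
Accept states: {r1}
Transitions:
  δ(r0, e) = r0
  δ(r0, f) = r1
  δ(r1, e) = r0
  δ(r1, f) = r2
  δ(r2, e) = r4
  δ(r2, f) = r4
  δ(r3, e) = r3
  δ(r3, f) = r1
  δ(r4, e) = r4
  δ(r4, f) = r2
f, ef, eef, fef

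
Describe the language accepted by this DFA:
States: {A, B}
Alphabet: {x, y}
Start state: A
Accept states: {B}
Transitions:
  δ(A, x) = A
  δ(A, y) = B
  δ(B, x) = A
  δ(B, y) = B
Testing a few strings:
  'yxy' → accept
  'xy' → accept
  'xx' → reject
  'yx' → reject
State roles: A=last symbol not y; B=last symbol is y
All strings over {x,y} ending with y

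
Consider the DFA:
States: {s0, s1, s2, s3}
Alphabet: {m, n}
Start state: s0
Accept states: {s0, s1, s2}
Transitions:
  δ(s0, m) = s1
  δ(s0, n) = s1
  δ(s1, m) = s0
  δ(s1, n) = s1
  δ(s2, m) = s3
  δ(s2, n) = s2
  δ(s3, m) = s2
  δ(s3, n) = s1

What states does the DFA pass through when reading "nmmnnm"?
read 'n': s0 → s1
  read 'm': s1 → s0
  read 'm': s0 → s1
  read 'n': s1 → s1
  read 'n': s1 → s1
  read 'm': s1 → s0
s0 -> s1 -> s0 -> s1 -> s1 -> s1 -> s0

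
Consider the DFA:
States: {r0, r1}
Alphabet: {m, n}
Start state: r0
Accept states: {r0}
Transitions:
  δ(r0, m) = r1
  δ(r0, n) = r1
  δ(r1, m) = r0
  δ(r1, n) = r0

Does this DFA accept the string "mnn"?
Processing string "mnn":
  r0 --m--> r1
  r1 --n--> r0
  r0 --n--> r1
Final state: r1
Accept states: {r0}
No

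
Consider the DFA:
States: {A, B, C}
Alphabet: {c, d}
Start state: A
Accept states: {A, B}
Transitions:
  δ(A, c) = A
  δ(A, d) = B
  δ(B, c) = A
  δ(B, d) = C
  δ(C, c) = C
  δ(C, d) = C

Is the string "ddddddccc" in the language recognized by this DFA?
Processing string "ddddddccc":
  A --d--> B
  B --d--> C
  C --d--> C
  C --d--> C
  C --d--> C
  C --d--> C
  C --c--> C
  C --c--> C
  C --c--> C
Final state: C
Accept states: {A, B}
No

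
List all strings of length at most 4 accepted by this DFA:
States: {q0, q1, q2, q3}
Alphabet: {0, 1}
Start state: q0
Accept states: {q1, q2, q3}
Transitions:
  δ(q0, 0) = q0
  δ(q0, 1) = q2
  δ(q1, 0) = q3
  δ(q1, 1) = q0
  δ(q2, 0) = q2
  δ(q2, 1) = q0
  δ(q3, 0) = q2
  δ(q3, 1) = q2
1, 01, 10, 001, 010, 100, 111, 0001, 0010, 0100, 0111, 1000, 1011, 1101, 1110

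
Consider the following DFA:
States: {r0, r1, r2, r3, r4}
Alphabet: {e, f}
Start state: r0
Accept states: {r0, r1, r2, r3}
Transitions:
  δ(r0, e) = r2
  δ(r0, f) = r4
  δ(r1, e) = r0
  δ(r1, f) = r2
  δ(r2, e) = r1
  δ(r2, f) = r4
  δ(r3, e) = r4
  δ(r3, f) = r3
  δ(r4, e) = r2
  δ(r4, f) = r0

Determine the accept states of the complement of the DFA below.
Complement accept states = All states \ Original accept states
= {r0, r1, r2, r3, r4} \ {r0, r1, r2, r3}
{r4}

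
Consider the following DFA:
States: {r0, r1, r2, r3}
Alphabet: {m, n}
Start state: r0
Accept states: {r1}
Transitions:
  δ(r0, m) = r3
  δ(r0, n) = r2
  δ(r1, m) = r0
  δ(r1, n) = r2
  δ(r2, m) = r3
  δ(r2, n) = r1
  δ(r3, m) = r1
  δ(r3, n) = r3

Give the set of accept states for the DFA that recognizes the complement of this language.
Complement accept states = All states \ Original accept states
= {r0, r1, r2, r3} \ {r1}
{r0, r2, r3}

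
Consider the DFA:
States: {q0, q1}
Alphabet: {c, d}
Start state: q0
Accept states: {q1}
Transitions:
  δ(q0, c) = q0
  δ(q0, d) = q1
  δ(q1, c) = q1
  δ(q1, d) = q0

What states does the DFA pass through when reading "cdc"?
read 'c': q0 → q0
  read 'd': q0 → q1
  read 'c': q1 → q1
q0 -> q0 -> q1 -> q1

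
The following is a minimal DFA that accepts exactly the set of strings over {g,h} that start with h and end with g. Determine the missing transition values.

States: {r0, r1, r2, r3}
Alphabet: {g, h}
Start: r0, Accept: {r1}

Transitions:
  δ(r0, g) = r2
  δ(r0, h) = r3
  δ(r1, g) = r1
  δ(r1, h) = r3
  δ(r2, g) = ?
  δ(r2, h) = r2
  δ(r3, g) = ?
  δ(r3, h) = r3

From the language and accept set, identify what each state tracks — r0: no input read; r1: started with h, last symbol g; r2: started with g (dead); r3: started with h, last symbol h.
Each missing δ(q, a) is the state matching the new tracked value after reading a.
δ(r2, g) = r2; δ(r3, g) = r1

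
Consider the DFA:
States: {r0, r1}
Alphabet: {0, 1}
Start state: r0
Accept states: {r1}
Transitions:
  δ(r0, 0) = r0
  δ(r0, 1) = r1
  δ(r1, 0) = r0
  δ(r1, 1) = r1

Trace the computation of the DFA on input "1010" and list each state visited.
read '1': r0 → r1
  read '0': r1 → r0
  read '1': r0 → r1
  read '0': r1 → r0
r0 -> r1 -> r0 -> r1 -> r0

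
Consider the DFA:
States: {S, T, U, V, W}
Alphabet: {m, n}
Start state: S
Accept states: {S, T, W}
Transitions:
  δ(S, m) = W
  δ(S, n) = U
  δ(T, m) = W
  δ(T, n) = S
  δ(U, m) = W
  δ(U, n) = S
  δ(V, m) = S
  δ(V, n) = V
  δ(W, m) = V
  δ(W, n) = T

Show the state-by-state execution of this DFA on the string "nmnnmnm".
read 'n': S → U
  read 'm': U → W
  read 'n': W → T
  read 'n': T → S
  read 'm': S → W
  read 'n': W → T
  read 'm': T → W
S -> U -> W -> T -> S -> W -> T -> W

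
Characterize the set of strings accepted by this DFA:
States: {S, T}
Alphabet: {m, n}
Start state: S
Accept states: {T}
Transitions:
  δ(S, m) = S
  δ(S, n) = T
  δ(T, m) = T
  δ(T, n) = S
Testing a few strings:
  'mn' → accept
  'nnn' → accept
  'm' → reject
  'n' → accept
State roles: S=even number of n's so far; T=odd number of n's so far
All strings over {m,n} with an odd number of n's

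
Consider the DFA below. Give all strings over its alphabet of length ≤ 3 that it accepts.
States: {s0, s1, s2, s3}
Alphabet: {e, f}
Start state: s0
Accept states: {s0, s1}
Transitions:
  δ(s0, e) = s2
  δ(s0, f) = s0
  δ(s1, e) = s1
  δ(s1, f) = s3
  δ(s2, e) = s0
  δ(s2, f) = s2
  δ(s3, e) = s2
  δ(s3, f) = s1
ε, f, ee, ff, eef, efe, fee, fff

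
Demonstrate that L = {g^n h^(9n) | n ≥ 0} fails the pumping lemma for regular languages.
Assume L is regular with pumping length p. Idea: pumping the g-block breaks the 1:9 ratio.
Choose s = g^p h^(9p) (length 10p ≥ p). By the pumping lemma, s = xyz with |xy| ≤ p, |y| > 0, so y = g^k with k ≥ 1. Then xy²z = g^(p+k) h^(9p). For this to be in L we would need 9p = 9(p+k), i.e. 9k = 0, contradicting k ≥ 1. So xy²z ∉ L.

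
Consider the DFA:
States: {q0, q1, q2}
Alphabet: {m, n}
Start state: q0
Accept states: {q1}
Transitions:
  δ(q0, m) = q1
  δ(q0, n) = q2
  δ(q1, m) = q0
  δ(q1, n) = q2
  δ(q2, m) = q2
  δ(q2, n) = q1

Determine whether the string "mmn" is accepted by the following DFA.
Processing string "mmn":
  q0 --m--> q1
  q1 --m--> q0
  q0 --n--> q2
Final state: q2
Accept states: {q1}
No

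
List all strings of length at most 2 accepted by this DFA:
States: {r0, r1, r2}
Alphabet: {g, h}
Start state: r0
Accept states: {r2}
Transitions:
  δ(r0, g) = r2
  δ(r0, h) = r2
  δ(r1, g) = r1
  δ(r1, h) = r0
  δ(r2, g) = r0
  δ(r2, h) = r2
g, h, gh, hh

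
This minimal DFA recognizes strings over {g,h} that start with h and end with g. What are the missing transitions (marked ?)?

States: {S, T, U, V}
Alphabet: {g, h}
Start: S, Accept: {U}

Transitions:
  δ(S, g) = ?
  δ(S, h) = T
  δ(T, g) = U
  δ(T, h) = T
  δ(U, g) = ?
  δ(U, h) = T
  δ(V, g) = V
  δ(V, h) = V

From the language and accept set, identify what each state tracks — S: no input read; T: started with h, last symbol h; U: started with h, last symbol g; V: started with g (dead).
Each missing δ(q, a) is the state matching the new tracked value after reading a.
δ(S, g) = V; δ(U, g) = U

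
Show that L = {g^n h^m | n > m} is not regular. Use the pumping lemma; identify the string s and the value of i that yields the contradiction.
Assume L is regular with pumping length p. Idea: pumping down the g-block drops the g-count to at most the h-count.
Choose s = g^(p+1) h^p ∈ L (|s| = 2p+1 ≥ p). By the pumping lemma, s = xyz with |xy| ≤ p, |y| > 0, so y = g^k with k ≥ 1. Take i = 0: xz = g^(p+1−k) h^p. Since k ≥ 1, p+1−k ≤ p, so the number of g's is no longer strictly greater than the number of h's, hence xz ∉ L.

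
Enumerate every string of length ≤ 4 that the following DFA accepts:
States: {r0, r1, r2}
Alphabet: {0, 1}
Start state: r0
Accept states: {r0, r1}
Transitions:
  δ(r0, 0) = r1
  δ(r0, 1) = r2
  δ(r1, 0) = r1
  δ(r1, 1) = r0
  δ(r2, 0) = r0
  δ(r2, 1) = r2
ε, 0, 00, 01, 10, 000, 001, 010, 100, 110, 0000, 0001, 0010, 0100, 0101, 0110, 1000, 1001, 1010, 1100, 1110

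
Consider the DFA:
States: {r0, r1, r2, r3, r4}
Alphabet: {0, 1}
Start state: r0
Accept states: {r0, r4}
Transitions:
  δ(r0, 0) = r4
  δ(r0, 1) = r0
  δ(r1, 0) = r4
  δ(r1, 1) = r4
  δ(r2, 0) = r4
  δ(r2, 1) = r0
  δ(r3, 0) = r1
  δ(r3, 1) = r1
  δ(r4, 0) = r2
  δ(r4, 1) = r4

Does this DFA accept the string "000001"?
Processing string "000001":
  r0 --0--> r4
  r4 --0--> r2
  r2 --0--> r4
  r4 --0--> r2
  r2 --0--> r4
  r4 --1--> r4
Final state: r4
Accept states: {r0, r4}
Yes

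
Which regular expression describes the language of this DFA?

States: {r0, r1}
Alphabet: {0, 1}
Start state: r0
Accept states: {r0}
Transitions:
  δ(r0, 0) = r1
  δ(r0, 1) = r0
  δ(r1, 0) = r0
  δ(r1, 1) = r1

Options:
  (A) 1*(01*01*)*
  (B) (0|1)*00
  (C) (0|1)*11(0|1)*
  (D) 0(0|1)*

Check each option against the DFA on short strings; one disagreement eliminates an option:
  (A) 1*(01*01*)*: agrees with the DFA on every string of length ≤ 6
  (B) (0|1)*00: on ε the DFA stays in r0 and accepts (r0 ∈ Accept), but the regex does not match it → eliminate
  (C) (0|1)*11(0|1)*: on ε the DFA stays in r0 and accepts (r0 ∈ Accept), but the regex does not match it → eliminate
  (D) 0(0|1)*: on ε the DFA stays in r0 and accepts (r0 ∈ Accept), but the regex does not match it → eliminate
Only (A) is consistent with the DFA.
(A) 1*(01*01*)*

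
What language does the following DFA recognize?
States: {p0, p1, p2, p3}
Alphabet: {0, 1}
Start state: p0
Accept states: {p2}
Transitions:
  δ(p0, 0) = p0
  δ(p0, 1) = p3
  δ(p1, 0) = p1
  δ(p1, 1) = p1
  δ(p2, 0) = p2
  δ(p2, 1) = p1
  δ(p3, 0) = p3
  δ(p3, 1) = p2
Testing a few strings:
  '0' → reject
  '1111' → reject
  '110' → accept
  '111' → reject
State roles: p0=zero 1's; p1=≥ three 1's (dead); p2=two 1's; p3=one 1
All binary strings containing exactly two 1's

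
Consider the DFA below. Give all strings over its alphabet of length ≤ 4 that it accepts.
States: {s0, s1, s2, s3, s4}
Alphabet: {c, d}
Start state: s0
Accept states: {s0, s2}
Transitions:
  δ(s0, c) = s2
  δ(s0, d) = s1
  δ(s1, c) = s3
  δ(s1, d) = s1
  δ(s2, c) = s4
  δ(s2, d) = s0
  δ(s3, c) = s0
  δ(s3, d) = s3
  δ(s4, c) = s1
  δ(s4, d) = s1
ε, c, cd, cdc, dcc, cdcd, dccc, dcdc, ddcc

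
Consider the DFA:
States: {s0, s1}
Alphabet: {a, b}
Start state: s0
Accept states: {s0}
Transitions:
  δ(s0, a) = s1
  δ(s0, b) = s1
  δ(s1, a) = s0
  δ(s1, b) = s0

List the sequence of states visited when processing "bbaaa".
read 'b': s0 → s1
  read 'b': s1 → s0
  read 'a': s0 → s1
  read 'a': s1 → s0
  read 'a': s0 → s1
s0 -> s1 -> s0 -> s1 -> s0 -> s1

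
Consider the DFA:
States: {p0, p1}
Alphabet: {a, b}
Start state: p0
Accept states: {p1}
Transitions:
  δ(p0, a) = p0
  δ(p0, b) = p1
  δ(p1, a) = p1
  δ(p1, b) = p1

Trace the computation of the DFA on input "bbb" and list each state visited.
read 'b': p0 → p1
  read 'b': p1 → p1
  read 'b': p1 → p1
p0 -> p1 -> p1 -> p1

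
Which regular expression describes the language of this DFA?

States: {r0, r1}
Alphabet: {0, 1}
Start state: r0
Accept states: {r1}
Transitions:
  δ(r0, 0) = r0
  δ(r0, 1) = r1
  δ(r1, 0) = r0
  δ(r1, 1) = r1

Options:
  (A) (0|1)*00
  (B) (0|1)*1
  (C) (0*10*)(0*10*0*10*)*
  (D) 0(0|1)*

Check each option against the DFA on short strings; one disagreement eliminates an option:
  (A) (0|1)*00: on '1' the DFA goes r0 → r1 and accepts (r1 ∈ Accept), but the regex does not match it → eliminate
  (B) (0|1)*1: agrees with the DFA on every string of length ≤ 6
  (C) (0*10*)(0*10*0*10*)*: on '10' the DFA goes r0 → r1 → r0 and rejects (r0 ∉ Accept), but the regex matches it → eliminate
  (D) 0(0|1)*: on '0' the DFA goes r0 → r0 and rejects (r0 ∉ Accept), but the regex matches it → eliminate
Only (B) is consistent with the DFA.
(B) (0|1)*1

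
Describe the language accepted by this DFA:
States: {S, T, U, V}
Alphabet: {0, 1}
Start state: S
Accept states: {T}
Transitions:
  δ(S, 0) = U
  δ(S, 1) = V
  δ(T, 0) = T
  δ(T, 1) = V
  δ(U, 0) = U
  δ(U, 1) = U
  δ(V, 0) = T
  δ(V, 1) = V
Testing a few strings:
  '01' → reject
  '0' → reject
  '0100' → reject
  '110' → accept
State roles: S=no input read; T=started with 1, last symbol 0; U=started with 0 (dead); V=started with 1, last symbol 1
All binary strings that start with 1 and end with 0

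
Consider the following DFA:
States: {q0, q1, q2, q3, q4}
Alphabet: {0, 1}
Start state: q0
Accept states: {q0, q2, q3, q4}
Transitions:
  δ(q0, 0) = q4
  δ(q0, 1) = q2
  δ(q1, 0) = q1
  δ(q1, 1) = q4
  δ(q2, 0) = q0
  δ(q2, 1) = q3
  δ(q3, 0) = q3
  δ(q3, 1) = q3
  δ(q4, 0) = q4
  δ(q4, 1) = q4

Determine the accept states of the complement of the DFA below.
Complement accept states = All states \ Original accept states
= {q0, q1, q2, q3, q4} \ {q0, q2, q3, q4}
{q1}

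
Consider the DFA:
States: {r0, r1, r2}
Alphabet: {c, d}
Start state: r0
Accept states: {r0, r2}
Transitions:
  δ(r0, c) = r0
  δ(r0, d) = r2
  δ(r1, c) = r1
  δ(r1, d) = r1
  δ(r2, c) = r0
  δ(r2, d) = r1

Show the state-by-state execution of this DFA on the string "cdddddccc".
read 'c': r0 → r0
  read 'd': r0 → r2
  read 'd': r2 → r1
  read 'd': r1 → r1
  read 'd': r1 → r1
  read 'd': r1 → r1
  read 'c': r1 → r1
  read 'c': r1 → r1
  read 'c': r1 → r1
r0 -> r0 -> r2 -> r1 -> r1 -> r1 -> r1 -> r1 -> r1 -> r1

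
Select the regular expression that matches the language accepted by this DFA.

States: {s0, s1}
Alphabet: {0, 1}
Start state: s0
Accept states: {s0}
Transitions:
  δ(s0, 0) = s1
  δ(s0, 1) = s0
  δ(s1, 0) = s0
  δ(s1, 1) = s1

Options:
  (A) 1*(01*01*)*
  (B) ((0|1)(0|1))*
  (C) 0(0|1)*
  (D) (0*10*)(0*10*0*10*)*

Check each option against the DFA on short strings; one disagreement eliminates an option:
  (A) 1*(01*01*)*: agrees with the DFA on every string of length ≤ 6
  (B) ((0|1)(0|1))*: on '1' the DFA goes s0 → s0 and accepts (s0 ∈ Accept), but the regex does not match it → eliminate
  (C) 0(0|1)*: on ε the DFA stays in s0 and accepts (s0 ∈ Accept), but the regex does not match it → eliminate
  (D) (0*10*)(0*10*0*10*)*: on ε the DFA stays in s0 and accepts (s0 ∈ Accept), but the regex does not match it → eliminate
Only (A) is consistent with the DFA.
(A) 1*(01*01*)*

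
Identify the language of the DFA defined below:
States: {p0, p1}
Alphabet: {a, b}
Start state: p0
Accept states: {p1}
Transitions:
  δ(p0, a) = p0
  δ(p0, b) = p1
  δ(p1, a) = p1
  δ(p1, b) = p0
Testing a few strings:
  'baa' → accept
  'ba' → accept
  'aaa' → reject
  'bbb' → accept
State roles: p0=even number of b's so far; p1=odd number of b's so far
All strings over {a,b} with an odd number of b's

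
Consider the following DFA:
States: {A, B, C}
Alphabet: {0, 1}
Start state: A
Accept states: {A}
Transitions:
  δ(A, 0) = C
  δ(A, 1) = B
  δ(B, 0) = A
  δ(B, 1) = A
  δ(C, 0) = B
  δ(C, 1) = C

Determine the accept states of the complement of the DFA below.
Complement accept states = All states \ Original accept states
= {A, B, C} \ {A}
{B, C}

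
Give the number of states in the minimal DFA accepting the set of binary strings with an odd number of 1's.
By Myhill–Nerode, count the distinguishable equivalence classes: two classes — parity of the count of 1's.
2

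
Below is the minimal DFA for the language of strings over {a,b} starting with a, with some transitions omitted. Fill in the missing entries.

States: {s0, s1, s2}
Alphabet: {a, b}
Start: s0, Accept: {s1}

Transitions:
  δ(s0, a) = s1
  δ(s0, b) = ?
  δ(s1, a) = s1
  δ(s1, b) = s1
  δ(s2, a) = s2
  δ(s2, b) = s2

From the language and accept set, identify what each state tracks — s0: no input read; s1: started with a; s2: started with b (dead).
Each missing δ(q, a) is the state matching the new tracked value after reading a.
δ(s0, b) = s2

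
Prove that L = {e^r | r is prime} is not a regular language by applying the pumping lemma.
Assume L is regular with pumping length p. Idea: pumping by a suitable count produces a composite length.
Let q be a prime with q ≥ p and choose s = e^q ∈ L. By the pumping lemma, s = xyz with |xy| ≤ p, |y| = k ≥ 1. Take i = q+1: |xy^(q+1)z| = q + q·k = q(1+k). Since q ≥ 2 and 1+k ≥ 2, q(1+k) is composite, so xy^(q+1)z ∉ L.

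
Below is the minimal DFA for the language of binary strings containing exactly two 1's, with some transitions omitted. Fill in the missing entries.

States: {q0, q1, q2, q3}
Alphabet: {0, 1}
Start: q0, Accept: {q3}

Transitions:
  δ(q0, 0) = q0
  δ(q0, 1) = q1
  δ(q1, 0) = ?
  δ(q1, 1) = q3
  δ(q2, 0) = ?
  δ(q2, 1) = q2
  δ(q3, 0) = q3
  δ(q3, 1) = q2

From the language and accept set, identify what each state tracks — q0: zero 1's; q1: one 1; q2: ≥ three 1's (dead); q3: two 1's.
Each missing δ(q, a) is the state matching the new tracked value after reading a.
δ(q1, 0) = q1; δ(q2, 0) = q2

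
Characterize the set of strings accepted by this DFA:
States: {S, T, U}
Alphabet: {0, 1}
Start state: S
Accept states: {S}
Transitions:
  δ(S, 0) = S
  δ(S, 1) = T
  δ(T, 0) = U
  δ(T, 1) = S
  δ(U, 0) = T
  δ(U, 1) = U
Testing a few strings:
  '1010' → reject
  '1000' → reject
  '011' → accept
  '1100' → accept
State roles: S=value ≡ 0 (mod 3); T=value ≡ 1 (mod 3); U=value ≡ 2 (mod 3)
All binary strings representing a multiple of 3 (read in base 2; leading zeros allowed and ε counts as 0)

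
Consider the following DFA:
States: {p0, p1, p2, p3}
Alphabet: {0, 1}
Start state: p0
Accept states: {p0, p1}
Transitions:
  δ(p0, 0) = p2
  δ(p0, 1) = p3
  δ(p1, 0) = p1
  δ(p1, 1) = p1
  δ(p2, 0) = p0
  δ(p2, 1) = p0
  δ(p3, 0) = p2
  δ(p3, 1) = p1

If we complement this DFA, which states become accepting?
Complement accept states = All states \ Original accept states
= {p0, p1, p2, p3} \ {p0, p1}
{p2, p3}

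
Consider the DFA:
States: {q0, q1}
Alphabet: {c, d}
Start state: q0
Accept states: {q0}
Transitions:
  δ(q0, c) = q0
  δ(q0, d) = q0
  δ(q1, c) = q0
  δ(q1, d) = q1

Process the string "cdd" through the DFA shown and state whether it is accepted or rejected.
Processing string "cdd":
  q0 --c--> q0
  q0 --d--> q0
  q0 --d--> q0
Final state: q0
Accept states: {q0}
Yes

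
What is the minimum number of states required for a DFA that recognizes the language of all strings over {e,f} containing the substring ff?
By Myhill–Nerode, count the distinguishable equivalence classes: three classes — no progress / one trailing f / ff seen.
3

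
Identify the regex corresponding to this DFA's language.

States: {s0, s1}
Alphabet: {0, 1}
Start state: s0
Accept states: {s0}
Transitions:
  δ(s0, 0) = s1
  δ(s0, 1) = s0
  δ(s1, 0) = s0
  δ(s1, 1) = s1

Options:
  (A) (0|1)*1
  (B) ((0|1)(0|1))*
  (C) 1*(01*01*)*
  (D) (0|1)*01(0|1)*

Check each option against the DFA on short strings; one disagreement eliminates an option:
  (A) (0|1)*1: on ε the DFA stays in s0 and accepts (s0 ∈ Accept), but the regex does not match it → eliminate
  (B) ((0|1)(0|1))*: on '1' the DFA goes s0 → s0 and accepts (s0 ∈ Accept), but the regex does not match it → eliminate
  (C) 1*(01*01*)*: agrees with the DFA on every string of length ≤ 6
  (D) (0|1)*01(0|1)*: on ε the DFA stays in s0 and accepts (s0 ∈ Accept), but the regex does not match it → eliminate
Only (C) is consistent with the DFA.
(C) 1*(01*01*)*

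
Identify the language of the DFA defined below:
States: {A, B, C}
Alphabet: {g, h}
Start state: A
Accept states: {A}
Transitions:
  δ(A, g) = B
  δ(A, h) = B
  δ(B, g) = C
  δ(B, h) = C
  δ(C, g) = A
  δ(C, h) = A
Testing a few strings:
  'gh' → reject
  'h' → reject
  'hggh' → reject
  'gghg' → reject
State roles: A=length ≡ 0 (mod 3); B=length ≡ 1 (mod 3); C=length ≡ 2 (mod 3)
All strings over {g,h} whose length is a multiple of 3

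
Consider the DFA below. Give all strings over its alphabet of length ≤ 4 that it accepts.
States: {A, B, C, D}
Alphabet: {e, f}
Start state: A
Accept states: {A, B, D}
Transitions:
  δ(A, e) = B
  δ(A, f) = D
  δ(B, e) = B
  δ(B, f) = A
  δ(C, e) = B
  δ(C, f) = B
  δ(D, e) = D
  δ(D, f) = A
ε, e, f, ee, ef, fe, ff, eee, eef, efe, eff, fee, fef, ffe, fff, eeee, eeef, eefe, eeff, efee, efef, effe, efff, feee, feef, fefe, feff, ffee, ffef, fffe, ffff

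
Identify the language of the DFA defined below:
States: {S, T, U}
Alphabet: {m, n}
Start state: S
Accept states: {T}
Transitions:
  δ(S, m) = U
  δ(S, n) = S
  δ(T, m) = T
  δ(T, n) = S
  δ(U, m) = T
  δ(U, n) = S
Testing a few strings:
  'm' → reject
  'n' → reject
  'nnn' → reject
  'nmnn' → reject
State roles: S=last symbol not m; T=two trailing m's; U=one trailing m
All strings over {m,n} ending with mm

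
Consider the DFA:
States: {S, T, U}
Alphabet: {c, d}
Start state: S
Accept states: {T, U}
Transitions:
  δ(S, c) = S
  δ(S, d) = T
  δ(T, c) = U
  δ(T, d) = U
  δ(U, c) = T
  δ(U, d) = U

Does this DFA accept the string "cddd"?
Processing string "cddd":
  S --c--> S
  S --d--> T
  T --d--> U
  U --d--> U
Final state: U
Accept states: {T, U}
Yes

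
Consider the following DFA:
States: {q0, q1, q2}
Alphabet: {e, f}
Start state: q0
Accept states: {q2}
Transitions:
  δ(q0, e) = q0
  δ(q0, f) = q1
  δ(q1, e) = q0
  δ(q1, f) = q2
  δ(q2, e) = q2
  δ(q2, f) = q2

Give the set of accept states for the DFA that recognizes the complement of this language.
Complement accept states = All states \ Original accept states
= {q0, q1, q2} \ {q2}
{q0, q1}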